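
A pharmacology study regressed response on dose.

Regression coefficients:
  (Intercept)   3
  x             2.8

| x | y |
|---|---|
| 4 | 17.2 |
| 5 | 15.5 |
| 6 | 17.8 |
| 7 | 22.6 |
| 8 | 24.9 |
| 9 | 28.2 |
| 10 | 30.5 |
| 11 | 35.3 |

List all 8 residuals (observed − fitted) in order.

x=4: ŷ = 3 + 2.8·4 = 14.2; e = 17.2 − 14.2 = 3
x=5: ŷ = 3 + 2.8·5 = 17; e = 15.5 − 17 = -1.5
x=6: ŷ = 3 + 2.8·6 = 19.8; e = 17.8 − 19.8 = -2
x=7: ŷ = 3 + 2.8·7 = 22.6; e = 22.6 − 22.6 = 0
x=8: ŷ = 3 + 2.8·8 = 25.4; e = 24.9 − 25.4 = -0.5
x=9: ŷ = 3 + 2.8·9 = 28.2; e = 28.2 − 28.2 = 0
x=10: ŷ = 3 + 2.8·10 = 31; e = 30.5 − 31 = -0.5
x=11: ŷ = 3 + 2.8·11 = 33.8; e = 35.3 − 33.8 = 1.5

3, -1.5, -2, 0, -0.5, 0, -0.5, 1.5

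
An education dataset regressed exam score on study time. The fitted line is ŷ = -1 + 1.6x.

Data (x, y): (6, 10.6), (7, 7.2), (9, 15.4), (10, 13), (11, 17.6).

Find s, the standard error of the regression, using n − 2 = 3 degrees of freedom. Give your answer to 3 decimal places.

x=6: ŷ = -1 + 1.6·6 = 8.6; r = 10.6 − 8.6 = 2
x=7: ŷ = -1 + 1.6·7 = 10.2; r = 7.2 − 10.2 = -3
x=9: ŷ = -1 + 1.6·9 = 13.4; r = 15.4 − 13.4 = 2
x=10: ŷ = -1 + 1.6·10 = 15; r = 13 − 15 = -2
x=11: ŷ = -1 + 1.6·11 = 16.6; r = 17.6 − 16.6 = 1
SSE = 4 + 9 + 4 + 4 + 1 = 22
s = √(22/3) = √7.33333 ≈ 2.708

s = 2.708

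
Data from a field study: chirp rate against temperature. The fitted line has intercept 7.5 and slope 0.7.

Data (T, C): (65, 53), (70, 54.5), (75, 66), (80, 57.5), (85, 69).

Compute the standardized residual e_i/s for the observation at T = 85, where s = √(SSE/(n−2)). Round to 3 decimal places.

0.387

T=65: Ĉ = 7.5 + 0.7·65 = 53; e = 53 − 53 = 0
T=70: Ĉ = 7.5 + 0.7·70 = 56.5; e = 54.5 − 56.5 = -2
T=75: Ĉ = 7.5 + 0.7·75 = 60; e = 66 − 60 = 6
T=80: Ĉ = 7.5 + 0.7·80 = 63.5; e = 57.5 − 63.5 = -6
T=85: Ĉ = 7.5 + 0.7·85 = 67; e = 69 − 67 = 2
SSE = 0 + 4 + 36 + 36 + 4 = 80
s = √(80/3) = 5.16398
e/s = 2 / 5.16398 = 0.387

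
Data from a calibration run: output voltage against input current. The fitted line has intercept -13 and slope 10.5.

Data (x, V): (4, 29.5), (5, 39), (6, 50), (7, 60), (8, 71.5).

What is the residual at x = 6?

ŷ = -13 + 10.5·6 = 50
e = 50 − 50 = 0

e = 0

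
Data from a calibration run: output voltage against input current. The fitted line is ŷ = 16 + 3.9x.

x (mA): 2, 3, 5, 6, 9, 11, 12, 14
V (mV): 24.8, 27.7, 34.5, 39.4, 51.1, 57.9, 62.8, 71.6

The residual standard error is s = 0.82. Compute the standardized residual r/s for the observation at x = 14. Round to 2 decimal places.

ŷ = 16 + 3.9·14 = 70.6
r = 71.6 − 70.6 = 1
r/s = 1 / 0.82 = 1.22

1.22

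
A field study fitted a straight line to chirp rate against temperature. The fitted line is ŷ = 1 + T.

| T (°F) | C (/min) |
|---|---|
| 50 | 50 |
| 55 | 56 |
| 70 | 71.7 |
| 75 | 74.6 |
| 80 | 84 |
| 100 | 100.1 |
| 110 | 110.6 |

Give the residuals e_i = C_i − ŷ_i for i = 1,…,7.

-1, 0, 0.7, -1.4, 3, -0.9, -0.4

T=50: ŷ = 1 + 50 = 51; e = 50 − 51 = -1
T=55: ŷ = 1 + 55 = 56; e = 56 − 56 = 0
T=70: ŷ = 1 + 70 = 71; e = 71.7 − 71 = 0.7
T=75: ŷ = 1 + 75 = 76; e = 74.6 − 76 = -1.4
T=80: ŷ = 1 + 80 = 81; e = 84 − 81 = 3
T=100: ŷ = 1 + 100 = 101; e = 100.1 − 101 = -0.9
T=110: ŷ = 1 + 110 = 111; e = 110.6 − 111 = -0.4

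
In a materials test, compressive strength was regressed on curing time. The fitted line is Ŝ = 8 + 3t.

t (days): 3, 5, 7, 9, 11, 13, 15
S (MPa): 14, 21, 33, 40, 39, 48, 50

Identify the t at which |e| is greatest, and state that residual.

t = 9, e = 5

t=3: Ŝ = 8 + 3·3 = 17; e = 14 − 17 = -3
t=5: Ŝ = 8 + 3·5 = 23; e = 21 − 23 = -2
t=7: Ŝ = 8 + 3·7 = 29; e = 33 − 29 = 4
t=9: Ŝ = 8 + 3·9 = 35; e = 40 − 35 = 5
t=11: Ŝ = 8 + 3·11 = 41; e = 39 − 41 = -2
t=13: Ŝ = 8 + 3·13 = 47; e = 48 − 47 = 1
t=15: Ŝ = 8 + 3·15 = 53; e = 50 − 53 = -3
Largest |e| is 5 at t = 9, residual 5.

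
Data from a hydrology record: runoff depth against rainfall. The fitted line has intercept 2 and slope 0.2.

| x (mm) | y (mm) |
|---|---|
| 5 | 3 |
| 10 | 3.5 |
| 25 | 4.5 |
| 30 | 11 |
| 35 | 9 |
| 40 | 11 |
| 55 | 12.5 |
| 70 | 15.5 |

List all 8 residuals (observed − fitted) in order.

x=5: ŷ = 2 + 0.2·5 = 3; e = 3 − 3 = 0
x=10: ŷ = 2 + 0.2·10 = 4; e = 3.5 − 4 = -0.5
x=25: ŷ = 2 + 0.2·25 = 7; e = 4.5 − 7 = -2.5
x=30: ŷ = 2 + 0.2·30 = 8; e = 11 − 8 = 3
x=35: ŷ = 2 + 0.2·35 = 9; e = 9 − 9 = 0
x=40: ŷ = 2 + 0.2·40 = 10; e = 11 − 10 = 1
x=55: ŷ = 2 + 0.2·55 = 13; e = 12.5 − 13 = -0.5
x=70: ŷ = 2 + 0.2·70 = 16; e = 15.5 − 16 = -0.5

0, -0.5, -2.5, 3, 0, 1, -0.5, -0.5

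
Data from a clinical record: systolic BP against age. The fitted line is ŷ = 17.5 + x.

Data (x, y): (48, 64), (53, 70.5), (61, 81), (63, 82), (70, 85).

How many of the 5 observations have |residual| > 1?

4

x=48: ŷ = 17.5 + 48 = 65.5; e = 64 − 65.5 = -1.5
x=53: ŷ = 17.5 + 53 = 70.5; e = 70.5 − 70.5 = 0
x=61: ŷ = 17.5 + 61 = 78.5; e = 81 − 78.5 = 2.5
x=63: ŷ = 17.5 + 63 = 80.5; e = 82 − 80.5 = 1.5
x=70: ŷ = 17.5 + 70 = 87.5; e = 85 − 87.5 = -2.5
|e| > 1: x=48 (|e|=1.5), x=61 (|e|=2.5), x=63 (|e|=1.5), x=70 (|e|=2.5) → 4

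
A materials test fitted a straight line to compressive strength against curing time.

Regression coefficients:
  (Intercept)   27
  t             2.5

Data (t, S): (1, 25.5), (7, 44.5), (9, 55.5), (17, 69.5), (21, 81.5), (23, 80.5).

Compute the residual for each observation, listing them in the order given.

t=1: Ŝ = 27 + 2.5·1 = 29.5; r = 25.5 − 29.5 = -4
t=7: Ŝ = 27 + 2.5·7 = 44.5; r = 44.5 − 44.5 = 0
t=9: Ŝ = 27 + 2.5·9 = 49.5; r = 55.5 − 49.5 = 6
t=17: Ŝ = 27 + 2.5·17 = 69.5; r = 69.5 − 69.5 = 0
t=21: Ŝ = 27 + 2.5·21 = 79.5; r = 81.5 − 79.5 = 2
t=23: Ŝ = 27 + 2.5·23 = 84.5; r = 80.5 − 84.5 = -4

-4, 0, 6, 0, 2, -4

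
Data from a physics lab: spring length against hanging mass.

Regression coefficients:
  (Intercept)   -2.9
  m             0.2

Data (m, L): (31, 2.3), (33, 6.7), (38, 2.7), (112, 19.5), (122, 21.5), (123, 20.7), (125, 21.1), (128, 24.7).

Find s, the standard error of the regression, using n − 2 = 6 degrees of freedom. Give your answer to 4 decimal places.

s = 1.8257

m=31: ŷ = -2.9 + 0.2·31 = 3.3; r = 2.3 − 3.3 = -1
m=33: ŷ = -2.9 + 0.2·33 = 3.7; r = 6.7 − 3.7 = 3
m=38: ŷ = -2.9 + 0.2·38 = 4.7; r = 2.7 − 4.7 = -2
m=112: ŷ = -2.9 + 0.2·112 = 19.5; r = 19.5 − 19.5 = 0
m=122: ŷ = -2.9 + 0.2·122 = 21.5; r = 21.5 − 21.5 = 0
m=123: ŷ = -2.9 + 0.2·123 = 21.7; r = 20.7 − 21.7 = -1
m=125: ŷ = -2.9 + 0.2·125 = 22.1; r = 21.1 − 22.1 = -1
m=128: ŷ = -2.9 + 0.2·128 = 22.7; r = 24.7 − 22.7 = 2
SSE = 1 + 9 + 4 + 0 + 0 + 1 + 1 + 4 = 20
s = √(20/6) = √3.33333 ≈ 1.8257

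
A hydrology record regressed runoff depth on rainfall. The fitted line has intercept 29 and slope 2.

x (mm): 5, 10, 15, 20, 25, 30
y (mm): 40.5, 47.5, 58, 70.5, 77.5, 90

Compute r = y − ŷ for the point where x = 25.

ŷ = 29 + 2·25 = 79
r = 77.5 − 79 = -1.5

r = -1.5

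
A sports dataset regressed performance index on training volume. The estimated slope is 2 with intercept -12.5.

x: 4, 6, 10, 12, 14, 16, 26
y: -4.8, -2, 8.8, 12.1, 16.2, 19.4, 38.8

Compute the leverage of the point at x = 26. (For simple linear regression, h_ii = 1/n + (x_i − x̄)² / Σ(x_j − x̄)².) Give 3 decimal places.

h = 0.710

x̄ = (4 + 6 + 10 + 12 + 14 + 16 + 26)/7 = 12.5714
Σ(x − x̄)² = 73.4694 + 43.1837 + 6.61224 + 0.326531 + 2.04082 + 11.7551 + 180.327 = 317.714
h = 1/7 + (13.4286)²/317.714 = 0.142857 + 0.567575 = 0.710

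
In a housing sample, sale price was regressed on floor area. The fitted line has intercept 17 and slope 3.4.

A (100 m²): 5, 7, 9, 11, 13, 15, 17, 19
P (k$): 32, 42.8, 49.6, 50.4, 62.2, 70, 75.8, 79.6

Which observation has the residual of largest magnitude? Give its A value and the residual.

A=5: P̂ = 17 + 3.4·5 = 34; r = 32 − 34 = -2
A=7: P̂ = 17 + 3.4·7 = 40.8; r = 42.8 − 40.8 = 2
A=9: P̂ = 17 + 3.4·9 = 47.6; r = 49.6 − 47.6 = 2
A=11: P̂ = 17 + 3.4·11 = 54.4; r = 50.4 − 54.4 = -4
A=13: P̂ = 17 + 3.4·13 = 61.2; r = 62.2 − 61.2 = 1
A=15: P̂ = 17 + 3.4·15 = 68; r = 70 − 68 = 2
A=17: P̂ = 17 + 3.4·17 = 74.8; r = 75.8 − 74.8 = 1
A=19: P̂ = 17 + 3.4·19 = 81.6; r = 79.6 − 81.6 = -2
Largest |r| is 4 at A = 11, residual -4.

A = 11, r = -4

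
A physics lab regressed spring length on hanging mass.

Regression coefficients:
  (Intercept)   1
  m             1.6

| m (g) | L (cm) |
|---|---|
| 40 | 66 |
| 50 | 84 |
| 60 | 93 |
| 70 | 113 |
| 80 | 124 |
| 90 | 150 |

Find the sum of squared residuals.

SSE = 76

m=40: ŷ = 1 + 1.6·40 = 65; r = 66 − 65 = 1
m=50: ŷ = 1 + 1.6·50 = 81; r = 84 − 81 = 3
m=60: ŷ = 1 + 1.6·60 = 97; r = 93 − 97 = -4
m=70: ŷ = 1 + 1.6·70 = 113; r = 113 − 113 = 0
m=80: ŷ = 1 + 1.6·80 = 129; r = 124 − 129 = -5
m=90: ŷ = 1 + 1.6·90 = 145; r = 150 − 145 = 5
SSE = 1 + 9 + 16 + 0 + 25 + 25 = 76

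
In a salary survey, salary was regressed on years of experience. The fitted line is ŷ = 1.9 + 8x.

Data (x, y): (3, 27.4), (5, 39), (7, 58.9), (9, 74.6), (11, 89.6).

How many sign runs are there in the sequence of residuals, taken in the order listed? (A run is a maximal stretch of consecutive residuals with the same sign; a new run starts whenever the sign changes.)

4 runs

x=3: ŷ = 1.9 + 8·3 = 25.9; r = 27.4 − 25.9 = 1.5
x=5: ŷ = 1.9 + 8·5 = 41.9; r = 39 − 41.9 = -2.9
x=7: ŷ = 1.9 + 8·7 = 57.9; r = 58.9 − 57.9 = 1
x=9: ŷ = 1.9 + 8·9 = 73.9; r = 74.6 − 73.9 = 0.7
x=11: ŷ = 1.9 + 8·11 = 89.9; r = 89.6 − 89.9 = -0.3
Signs: + − + + −
Runs: +×1, −×1, +×2, −×1 → 4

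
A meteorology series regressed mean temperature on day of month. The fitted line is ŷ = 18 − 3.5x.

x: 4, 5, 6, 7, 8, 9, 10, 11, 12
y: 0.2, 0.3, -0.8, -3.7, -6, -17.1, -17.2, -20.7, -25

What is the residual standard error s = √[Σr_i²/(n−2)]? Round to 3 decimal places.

s = 2.859

x=4: ŷ = 18 − 3.5·4 = 4; r = 0.2 − 4 = -3.8
x=5: ŷ = 18 − 3.5·5 = 0.5; r = 0.3 − 0.5 = -0.2
x=6: ŷ = 18 − 3.5·6 = -3; r = -0.8 − (-3) = 2.2
x=7: ŷ = 18 − 3.5·7 = -6.5; r = -3.7 − (-6.5) = 2.8
x=8: ŷ = 18 − 3.5·8 = -10; r = -6 − (-10) = 4
x=9: ŷ = 18 − 3.5·9 = -13.5; r = -17.1 − (-13.5) = -3.6
x=10: ŷ = 18 − 3.5·10 = -17; r = -17.2 − (-17) = -0.2
x=11: ŷ = 18 − 3.5·11 = -20.5; r = -20.7 − (-20.5) = -0.2
x=12: ŷ = 18 − 3.5·12 = -24; r = -25 − (-24) = -1
SSE = 14.44 + 0.04 + 4.84 + 7.84 + 16 + 12.96 + 0.04 + 0.04 + 1 = 57.2
s = √(57.2/7) = √8.17143 ≈ 2.859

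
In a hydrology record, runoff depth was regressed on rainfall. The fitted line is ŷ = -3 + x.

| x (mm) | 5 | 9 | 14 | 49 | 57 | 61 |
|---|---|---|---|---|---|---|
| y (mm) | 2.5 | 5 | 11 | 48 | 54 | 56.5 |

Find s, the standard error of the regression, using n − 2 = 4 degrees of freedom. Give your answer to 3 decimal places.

s = 1.369

x=5: ŷ = -3 + 5 = 2; r = 2.5 − 2 = 0.5
x=9: ŷ = -3 + 9 = 6; r = 5 − 6 = -1
x=14: ŷ = -3 + 14 = 11; r = 11 − 11 = 0
x=49: ŷ = -3 + 49 = 46; r = 48 − 46 = 2
x=57: ŷ = -3 + 57 = 54; r = 54 − 54 = 0
x=61: ŷ = -3 + 61 = 58; r = 56.5 − 58 = -1.5
SSE = 0.25 + 1 + 0 + 4 + 0 + 2.25 = 7.5
s = √(7.5/4) = √1.875 ≈ 1.369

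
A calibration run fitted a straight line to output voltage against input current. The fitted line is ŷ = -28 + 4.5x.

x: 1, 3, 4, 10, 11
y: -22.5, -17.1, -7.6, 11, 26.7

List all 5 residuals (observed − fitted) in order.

1, -2.6, 2.4, -6, 5.2

x=1: ŷ = -28 + 4.5·1 = -23.5; e = -22.5 − (-23.5) = 1
x=3: ŷ = -28 + 4.5·3 = -14.5; e = -17.1 − (-14.5) = -2.6
x=4: ŷ = -28 + 4.5·4 = -10; e = -7.6 − (-10) = 2.4
x=10: ŷ = -28 + 4.5·10 = 17; e = 11 − 17 = -6
x=11: ŷ = -28 + 4.5·11 = 21.5; e = 26.7 − 21.5 = 5.2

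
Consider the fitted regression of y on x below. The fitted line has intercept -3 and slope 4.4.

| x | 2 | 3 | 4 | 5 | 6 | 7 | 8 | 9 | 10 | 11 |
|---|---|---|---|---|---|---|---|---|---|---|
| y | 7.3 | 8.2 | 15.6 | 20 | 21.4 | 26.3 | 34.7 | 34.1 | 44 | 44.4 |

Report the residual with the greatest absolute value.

x=2: ŷ = -3 + 4.4·2 = 5.8; e = 7.3 − 5.8 = 1.5
x=3: ŷ = -3 + 4.4·3 = 10.2; e = 8.2 − 10.2 = -2
x=4: ŷ = -3 + 4.4·4 = 14.6; e = 15.6 − 14.6 = 1
x=5: ŷ = -3 + 4.4·5 = 19; e = 20 − 19 = 1
x=6: ŷ = -3 + 4.4·6 = 23.4; e = 21.4 − 23.4 = -2
x=7: ŷ = -3 + 4.4·7 = 27.8; e = 26.3 − 27.8 = -1.5
x=8: ŷ = -3 + 4.4·8 = 32.2; e = 34.7 − 32.2 = 2.5
x=9: ŷ = -3 + 4.4·9 = 36.6; e = 34.1 − 36.6 = -2.5
x=10: ŷ = -3 + 4.4·10 = 41; e = 44 − 41 = 3
x=11: ŷ = -3 + 4.4·11 = 45.4; e = 44.4 − 45.4 = -1
Largest |e| is 3 at x = 10, residual 3.

e = 3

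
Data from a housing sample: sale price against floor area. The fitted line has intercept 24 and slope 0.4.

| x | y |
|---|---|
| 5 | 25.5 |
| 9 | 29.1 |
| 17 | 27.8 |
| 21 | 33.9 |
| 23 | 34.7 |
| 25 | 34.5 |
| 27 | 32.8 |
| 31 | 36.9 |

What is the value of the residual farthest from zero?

r = -3

x=5: ŷ = 24 + 0.4·5 = 26; r = 25.5 − 26 = -0.5
x=9: ŷ = 24 + 0.4·9 = 27.6; r = 29.1 − 27.6 = 1.5
x=17: ŷ = 24 + 0.4·17 = 30.8; r = 27.8 − 30.8 = -3
x=21: ŷ = 24 + 0.4·21 = 32.4; r = 33.9 − 32.4 = 1.5
x=23: ŷ = 24 + 0.4·23 = 33.2; r = 34.7 − 33.2 = 1.5
x=25: ŷ = 24 + 0.4·25 = 34; r = 34.5 − 34 = 0.5
x=27: ŷ = 24 + 0.4·27 = 34.8; r = 32.8 − 34.8 = -2
x=31: ŷ = 24 + 0.4·31 = 36.4; r = 36.9 − 36.4 = 0.5
Largest |r| is 3 at x = 17, residual -3.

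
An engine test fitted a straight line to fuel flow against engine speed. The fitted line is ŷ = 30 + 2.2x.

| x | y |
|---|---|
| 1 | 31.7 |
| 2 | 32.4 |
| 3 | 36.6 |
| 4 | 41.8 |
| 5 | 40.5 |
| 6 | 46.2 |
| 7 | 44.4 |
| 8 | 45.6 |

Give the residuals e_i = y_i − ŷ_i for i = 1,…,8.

-0.5, -2, 0, 3, -0.5, 3, -1, -2

x=1: ŷ = 30 + 2.2·1 = 32.2; e = 31.7 − 32.2 = -0.5
x=2: ŷ = 30 + 2.2·2 = 34.4; e = 32.4 − 34.4 = -2
x=3: ŷ = 30 + 2.2·3 = 36.6; e = 36.6 − 36.6 = 0
x=4: ŷ = 30 + 2.2·4 = 38.8; e = 41.8 − 38.8 = 3
x=5: ŷ = 30 + 2.2·5 = 41; e = 40.5 − 41 = -0.5
x=6: ŷ = 30 + 2.2·6 = 43.2; e = 46.2 − 43.2 = 3
x=7: ŷ = 30 + 2.2·7 = 45.4; e = 44.4 − 45.4 = -1
x=8: ŷ = 30 + 2.2·8 = 47.6; e = 45.6 − 47.6 = -2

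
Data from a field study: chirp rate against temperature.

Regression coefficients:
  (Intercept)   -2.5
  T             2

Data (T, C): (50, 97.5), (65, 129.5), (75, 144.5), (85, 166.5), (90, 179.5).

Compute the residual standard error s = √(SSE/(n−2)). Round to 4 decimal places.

s = 2.4495

T=50: Ĉ = -2.5 + 2·50 = 97.5; e = 97.5 − 97.5 = 0
T=65: Ĉ = -2.5 + 2·65 = 127.5; e = 129.5 − 127.5 = 2
T=75: Ĉ = -2.5 + 2·75 = 147.5; e = 144.5 − 147.5 = -3
T=85: Ĉ = -2.5 + 2·85 = 167.5; e = 166.5 − 167.5 = -1
T=90: Ĉ = -2.5 + 2·90 = 177.5; e = 179.5 − 177.5 = 2
SSE = 0 + 4 + 9 + 1 + 4 = 18
s = √(18/3) = √6 ≈ 2.4495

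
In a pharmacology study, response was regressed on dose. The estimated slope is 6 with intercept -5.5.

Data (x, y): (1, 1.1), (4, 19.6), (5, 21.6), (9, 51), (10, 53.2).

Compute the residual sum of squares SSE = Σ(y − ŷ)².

x=1: ŷ = -5.5 + 6·1 = 0.5; e = 1.1 − 0.5 = 0.6
x=4: ŷ = -5.5 + 6·4 = 18.5; e = 19.6 − 18.5 = 1.1
x=5: ŷ = -5.5 + 6·5 = 24.5; e = 21.6 − 24.5 = -2.9
x=9: ŷ = -5.5 + 6·9 = 48.5; e = 51 − 48.5 = 2.5
x=10: ŷ = -5.5 + 6·10 = 54.5; e = 53.2 − 54.5 = -1.3
SSE = 0.36 + 1.21 + 8.41 + 6.25 + 1.69 = 17.92

SSE = 17.92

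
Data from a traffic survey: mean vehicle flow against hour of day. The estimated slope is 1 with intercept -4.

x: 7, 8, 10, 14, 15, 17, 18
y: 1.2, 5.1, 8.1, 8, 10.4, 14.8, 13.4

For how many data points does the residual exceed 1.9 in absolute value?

2

x=7: ŷ = -4 + 7 = 3; r = 1.2 − 3 = -1.8
x=8: ŷ = -4 + 8 = 4; r = 5.1 − 4 = 1.1
x=10: ŷ = -4 + 10 = 6; r = 8.1 − 6 = 2.1
x=14: ŷ = -4 + 14 = 10; r = 8 − 10 = -2
x=15: ŷ = -4 + 15 = 11; r = 10.4 − 11 = -0.6
x=17: ŷ = -4 + 17 = 13; r = 14.8 − 13 = 1.8
x=18: ŷ = -4 + 18 = 14; r = 13.4 − 14 = -0.6
|r| > 1.9: x=10 (|r|=2.1), x=14 (|r|=2) → 2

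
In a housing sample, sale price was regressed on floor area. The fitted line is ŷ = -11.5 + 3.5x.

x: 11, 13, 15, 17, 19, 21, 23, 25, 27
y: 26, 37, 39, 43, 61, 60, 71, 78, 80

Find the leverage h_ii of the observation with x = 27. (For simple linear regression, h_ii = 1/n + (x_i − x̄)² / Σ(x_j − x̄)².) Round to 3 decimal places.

x̄ = (11 + 13 + 15 + 17 + 19 + 21 + 23 + 25 + 27)/9 = 19
Σ(x − x̄)² = 64 + 36 + 16 + 4 + 0 + 4 + 16 + 36 + 64 = 240
h = 1/9 + (8)²/240 = 0.111111 + 0.266667 = 0.378

h = 0.378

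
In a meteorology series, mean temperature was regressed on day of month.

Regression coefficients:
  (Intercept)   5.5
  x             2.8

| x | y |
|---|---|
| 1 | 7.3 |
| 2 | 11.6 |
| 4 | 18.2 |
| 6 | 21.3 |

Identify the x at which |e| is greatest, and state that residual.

x = 4, e = 1.5

x=1: ŷ = 5.5 + 2.8·1 = 8.3; e = 7.3 − 8.3 = -1
x=2: ŷ = 5.5 + 2.8·2 = 11.1; e = 11.6 − 11.1 = 0.5
x=4: ŷ = 5.5 + 2.8·4 = 16.7; e = 18.2 − 16.7 = 1.5
x=6: ŷ = 5.5 + 2.8·6 = 22.3; e = 21.3 − 22.3 = -1
Largest |e| is 1.5 at x = 4, residual 1.5.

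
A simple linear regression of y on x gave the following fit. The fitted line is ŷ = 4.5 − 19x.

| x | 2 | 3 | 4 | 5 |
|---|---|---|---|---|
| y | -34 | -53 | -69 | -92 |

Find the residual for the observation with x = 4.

ŷ = 4.5 − 19·4 = -71.5
e = -69 − (-71.5) = 2.5

e = 2.5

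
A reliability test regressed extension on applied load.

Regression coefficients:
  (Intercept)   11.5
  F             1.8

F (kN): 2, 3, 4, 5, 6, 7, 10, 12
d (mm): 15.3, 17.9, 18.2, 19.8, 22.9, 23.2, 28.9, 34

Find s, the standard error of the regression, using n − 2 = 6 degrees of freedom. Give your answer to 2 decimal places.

F=2: ŷ = 11.5 + 1.8·2 = 15.1; e = 15.3 − 15.1 = 0.2
F=3: ŷ = 11.5 + 1.8·3 = 16.9; e = 17.9 − 16.9 = 1
F=4: ŷ = 11.5 + 1.8·4 = 18.7; e = 18.2 − 18.7 = -0.5
F=5: ŷ = 11.5 + 1.8·5 = 20.5; e = 19.8 − 20.5 = -0.7
F=6: ŷ = 11.5 + 1.8·6 = 22.3; e = 22.9 − 22.3 = 0.6
F=7: ŷ = 11.5 + 1.8·7 = 24.1; e = 23.2 − 24.1 = -0.9
F=10: ŷ = 11.5 + 1.8·10 = 29.5; e = 28.9 − 29.5 = -0.6
F=12: ŷ = 11.5 + 1.8·12 = 33.1; e = 34 − 33.1 = 0.9
SSE = 0.04 + 1 + 0.25 + 0.49 + 0.36 + 0.81 + 0.36 + 0.81 = 4.12
s = √(4.12/6) = √0.686667 ≈ 0.83

s = 0.83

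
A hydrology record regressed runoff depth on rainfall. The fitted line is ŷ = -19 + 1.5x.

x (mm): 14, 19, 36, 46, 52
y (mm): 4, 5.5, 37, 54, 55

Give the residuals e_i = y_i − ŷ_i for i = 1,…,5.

2, -4, 2, 4, -4

x=14: ŷ = -19 + 1.5·14 = 2; e = 4 − 2 = 2
x=19: ŷ = -19 + 1.5·19 = 9.5; e = 5.5 − 9.5 = -4
x=36: ŷ = -19 + 1.5·36 = 35; e = 37 − 35 = 2
x=46: ŷ = -19 + 1.5·46 = 50; e = 54 − 50 = 4
x=52: ŷ = -19 + 1.5·52 = 59; e = 55 − 59 = -4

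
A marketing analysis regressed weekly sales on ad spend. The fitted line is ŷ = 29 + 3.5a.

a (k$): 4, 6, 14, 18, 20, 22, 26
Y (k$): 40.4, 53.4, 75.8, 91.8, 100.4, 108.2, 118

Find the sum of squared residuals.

SSE = 34

a=4: ŷ = 29 + 3.5·4 = 43; e = 40.4 − 43 = -2.6
a=6: ŷ = 29 + 3.5·6 = 50; e = 53.4 − 50 = 3.4
a=14: ŷ = 29 + 3.5·14 = 78; e = 75.8 − 78 = -2.2
a=18: ŷ = 29 + 3.5·18 = 92; e = 91.8 − 92 = -0.2
a=20: ŷ = 29 + 3.5·20 = 99; e = 100.4 − 99 = 1.4
a=22: ŷ = 29 + 3.5·22 = 106; e = 108.2 − 106 = 2.2
a=26: ŷ = 29 + 3.5·26 = 120; e = 118 − 120 = -2
SSE = 6.76 + 11.56 + 4.84 + 0.04 + 1.96 + 4.84 + 4 = 34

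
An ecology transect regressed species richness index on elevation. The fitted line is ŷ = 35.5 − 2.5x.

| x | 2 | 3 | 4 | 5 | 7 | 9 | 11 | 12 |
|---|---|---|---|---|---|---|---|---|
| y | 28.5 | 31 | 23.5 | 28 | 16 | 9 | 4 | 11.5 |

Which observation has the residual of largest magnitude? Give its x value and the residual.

x = 12, e = 6

x=2: ŷ = 35.5 − 2.5·2 = 30.5; e = 28.5 − 30.5 = -2
x=3: ŷ = 35.5 − 2.5·3 = 28; e = 31 − 28 = 3
x=4: ŷ = 35.5 − 2.5·4 = 25.5; e = 23.5 − 25.5 = -2
x=5: ŷ = 35.5 − 2.5·5 = 23; e = 28 − 23 = 5
x=7: ŷ = 35.5 − 2.5·7 = 18; e = 16 − 18 = -2
x=9: ŷ = 35.5 − 2.5·9 = 13; e = 9 − 13 = -4
x=11: ŷ = 35.5 − 2.5·11 = 8; e = 4 − 8 = -4
x=12: ŷ = 35.5 − 2.5·12 = 5.5; e = 11.5 − 5.5 = 6
Largest |e| is 6 at x = 12, residual 6.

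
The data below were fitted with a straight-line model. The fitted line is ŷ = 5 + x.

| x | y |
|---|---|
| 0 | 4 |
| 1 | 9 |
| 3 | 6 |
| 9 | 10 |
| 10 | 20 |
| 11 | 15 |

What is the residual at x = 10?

ŷ = 5 + 10 = 15
e = 20 − 15 = 5

e = 5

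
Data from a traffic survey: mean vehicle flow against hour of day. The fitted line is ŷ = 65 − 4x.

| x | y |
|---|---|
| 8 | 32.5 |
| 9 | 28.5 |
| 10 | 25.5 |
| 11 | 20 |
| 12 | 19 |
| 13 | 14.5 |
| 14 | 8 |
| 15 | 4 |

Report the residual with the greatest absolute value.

x=8: ŷ = 65 − 4·8 = 33; e = 32.5 − 33 = -0.5
x=9: ŷ = 65 − 4·9 = 29; e = 28.5 − 29 = -0.5
x=10: ŷ = 65 − 4·10 = 25; e = 25.5 − 25 = 0.5
x=11: ŷ = 65 − 4·11 = 21; e = 20 − 21 = -1
x=12: ŷ = 65 − 4·12 = 17; e = 19 − 17 = 2
x=13: ŷ = 65 − 4·13 = 13; e = 14.5 − 13 = 1.5
x=14: ŷ = 65 − 4·14 = 9; e = 8 − 9 = -1
x=15: ŷ = 65 − 4·15 = 5; e = 4 − 5 = -1
Largest |e| is 2 at x = 12, residual 2.

e = 2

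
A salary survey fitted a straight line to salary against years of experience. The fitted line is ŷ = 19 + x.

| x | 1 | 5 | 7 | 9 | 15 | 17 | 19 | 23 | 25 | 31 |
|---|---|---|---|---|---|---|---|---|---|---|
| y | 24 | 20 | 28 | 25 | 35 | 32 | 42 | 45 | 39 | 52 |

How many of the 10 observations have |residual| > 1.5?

9

x=1: ŷ = 19 + 1 = 20; r = 24 − 20 = 4
x=5: ŷ = 19 + 5 = 24; r = 20 − 24 = -4
x=7: ŷ = 19 + 7 = 26; r = 28 − 26 = 2
x=9: ŷ = 19 + 9 = 28; r = 25 − 28 = -3
x=15: ŷ = 19 + 15 = 34; r = 35 − 34 = 1
x=17: ŷ = 19 + 17 = 36; r = 32 − 36 = -4
x=19: ŷ = 19 + 19 = 38; r = 42 − 38 = 4
x=23: ŷ = 19 + 23 = 42; r = 45 − 42 = 3
x=25: ŷ = 19 + 25 = 44; r = 39 − 44 = -5
x=31: ŷ = 19 + 31 = 50; r = 52 − 50 = 2
|r| > 1.5: x=1 (|r|=4), x=5 (|r|=4), x=7 (|r|=2), x=9 (|r|=3), x=17 (|r|=4), x=19 (|r|=4), x=23 (|r|=3), x=25 (|r|=5), x=31 (|r|=2) → 9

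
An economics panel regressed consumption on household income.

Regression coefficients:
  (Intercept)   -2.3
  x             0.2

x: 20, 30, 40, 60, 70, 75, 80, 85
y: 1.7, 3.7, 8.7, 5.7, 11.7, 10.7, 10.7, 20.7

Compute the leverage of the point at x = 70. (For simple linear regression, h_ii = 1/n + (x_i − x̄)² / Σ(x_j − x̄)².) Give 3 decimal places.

x̄ = (20 + 30 + 40 + 60 + 70 + 75 + 80 + 85)/8 = 57.5
Σ(x − x̄)² = 1406.25 + 756.25 + 306.25 + 6.25 + 156.25 + 306.25 + 506.25 + 756.25 = 4200
h = 1/8 + (12.5)²/4200 = 0.125 + 0.0372024 = 0.162

h = 0.162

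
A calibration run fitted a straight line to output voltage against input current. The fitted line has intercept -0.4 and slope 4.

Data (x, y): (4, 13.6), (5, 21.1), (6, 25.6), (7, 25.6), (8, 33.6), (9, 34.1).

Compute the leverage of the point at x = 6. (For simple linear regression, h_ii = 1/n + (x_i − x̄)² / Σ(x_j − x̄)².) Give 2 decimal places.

h = 0.18

x̄ = (4 + 5 + 6 + 7 + 8 + 9)/6 = 6.5
Σ(x − x̄)² = 6.25 + 2.25 + 0.25 + 0.25 + 2.25 + 6.25 = 17.5
h = 1/6 + (-0.5)²/17.5 = 0.166667 + 0.0142857 = 0.18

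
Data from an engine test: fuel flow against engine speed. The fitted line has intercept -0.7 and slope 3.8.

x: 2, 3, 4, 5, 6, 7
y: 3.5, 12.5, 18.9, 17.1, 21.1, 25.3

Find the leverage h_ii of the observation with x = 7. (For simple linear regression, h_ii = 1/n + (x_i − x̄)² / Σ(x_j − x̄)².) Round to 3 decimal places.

x̄ = (2 + 3 + 4 + 5 + 6 + 7)/6 = 4.5
Σ(x − x̄)² = 6.25 + 2.25 + 0.25 + 0.25 + 2.25 + 6.25 = 17.5
h = 1/6 + (2.5)²/17.5 = 0.166667 + 0.357143 = 0.524

h = 0.524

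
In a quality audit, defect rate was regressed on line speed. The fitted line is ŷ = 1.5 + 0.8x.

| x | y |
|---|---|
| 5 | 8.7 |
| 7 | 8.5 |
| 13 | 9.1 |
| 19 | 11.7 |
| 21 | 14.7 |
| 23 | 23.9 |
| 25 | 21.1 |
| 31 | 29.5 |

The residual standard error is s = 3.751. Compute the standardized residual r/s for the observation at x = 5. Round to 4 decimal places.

ŷ = 1.5 + 0.8·5 = 5.5
r = 8.7 − 5.5 = 3.2
r/s = 3.2 / 3.751 = 0.8531

0.8531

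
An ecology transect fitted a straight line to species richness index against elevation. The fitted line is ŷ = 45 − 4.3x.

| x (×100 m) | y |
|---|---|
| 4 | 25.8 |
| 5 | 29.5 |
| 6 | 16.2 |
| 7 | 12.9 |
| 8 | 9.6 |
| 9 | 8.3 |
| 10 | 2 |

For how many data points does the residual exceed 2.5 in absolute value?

2

x=4: ŷ = 45 − 4.3·4 = 27.8; r = 25.8 − 27.8 = -2
x=5: ŷ = 45 − 4.3·5 = 23.5; r = 29.5 − 23.5 = 6
x=6: ŷ = 45 − 4.3·6 = 19.2; r = 16.2 − 19.2 = -3
x=7: ŷ = 45 − 4.3·7 = 14.9; r = 12.9 − 14.9 = -2
x=8: ŷ = 45 − 4.3·8 = 10.6; r = 9.6 − 10.6 = -1
x=9: ŷ = 45 − 4.3·9 = 6.3; r = 8.3 − 6.3 = 2
x=10: ŷ = 45 − 4.3·10 = 2; r = 2 − 2 = 0
|r| > 2.5: x=5 (|r|=6), x=6 (|r|=3) → 2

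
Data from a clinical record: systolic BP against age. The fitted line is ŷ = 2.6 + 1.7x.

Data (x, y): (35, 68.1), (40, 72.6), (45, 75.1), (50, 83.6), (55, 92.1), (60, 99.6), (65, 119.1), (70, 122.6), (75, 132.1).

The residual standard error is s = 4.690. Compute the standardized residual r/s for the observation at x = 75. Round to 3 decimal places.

0.426

ŷ = 2.6 + 1.7·75 = 130.1
r = 132.1 − 130.1 = 2
r/s = 2 / 4.690 = 0.426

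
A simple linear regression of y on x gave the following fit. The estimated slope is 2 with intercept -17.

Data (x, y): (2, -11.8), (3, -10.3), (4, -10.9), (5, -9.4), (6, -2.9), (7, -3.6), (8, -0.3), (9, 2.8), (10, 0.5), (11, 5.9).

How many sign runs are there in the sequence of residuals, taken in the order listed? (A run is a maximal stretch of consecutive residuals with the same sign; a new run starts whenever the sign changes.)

x=2: ŷ = -17 + 2·2 = -13; e = -11.8 − (-13) = 1.2
x=3: ŷ = -17 + 2·3 = -11; e = -10.3 − (-11) = 0.7
x=4: ŷ = -17 + 2·4 = -9; e = -10.9 − (-9) = -1.9
x=5: ŷ = -17 + 2·5 = -7; e = -9.4 − (-7) = -2.4
x=6: ŷ = -17 + 2·6 = -5; e = -2.9 − (-5) = 2.1
x=7: ŷ = -17 + 2·7 = -3; e = -3.6 − (-3) = -0.6
x=8: ŷ = -17 + 2·8 = -1; e = -0.3 − (-1) = 0.7
x=9: ŷ = -17 + 2·9 = 1; e = 2.8 − 1 = 1.8
x=10: ŷ = -17 + 2·10 = 3; e = 0.5 − 3 = -2.5
x=11: ŷ = -17 + 2·11 = 5; e = 5.9 − 5 = 0.9
Signs: + + − − + − + + − +
Runs: +×2, −×2, +×1, −×1, +×2, −×1, +×1 → 7

7 runs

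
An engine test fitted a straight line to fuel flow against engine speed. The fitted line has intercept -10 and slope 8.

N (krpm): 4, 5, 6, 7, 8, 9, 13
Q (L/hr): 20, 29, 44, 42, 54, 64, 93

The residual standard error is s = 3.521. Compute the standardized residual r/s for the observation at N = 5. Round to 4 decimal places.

Q̂ = -10 + 8·5 = 30
r = 29 − 30 = -1
r/s = -1 / 3.521 = -0.2840

-0.2840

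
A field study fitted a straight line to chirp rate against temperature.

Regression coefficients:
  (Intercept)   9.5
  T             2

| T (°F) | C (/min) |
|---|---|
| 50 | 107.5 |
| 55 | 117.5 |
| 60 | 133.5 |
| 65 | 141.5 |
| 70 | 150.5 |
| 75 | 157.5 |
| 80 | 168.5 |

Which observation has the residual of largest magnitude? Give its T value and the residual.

T = 60, r = 4

T=50: ŷ = 9.5 + 2·50 = 109.5; r = 107.5 − 109.5 = -2
T=55: ŷ = 9.5 + 2·55 = 119.5; r = 117.5 − 119.5 = -2
T=60: ŷ = 9.5 + 2·60 = 129.5; r = 133.5 − 129.5 = 4
T=65: ŷ = 9.5 + 2·65 = 139.5; r = 141.5 − 139.5 = 2
T=70: ŷ = 9.5 + 2·70 = 149.5; r = 150.5 − 149.5 = 1
T=75: ŷ = 9.5 + 2·75 = 159.5; r = 157.5 − 159.5 = -2
T=80: ŷ = 9.5 + 2·80 = 169.5; r = 168.5 − 169.5 = -1
Largest |r| is 4 at T = 60, residual 4.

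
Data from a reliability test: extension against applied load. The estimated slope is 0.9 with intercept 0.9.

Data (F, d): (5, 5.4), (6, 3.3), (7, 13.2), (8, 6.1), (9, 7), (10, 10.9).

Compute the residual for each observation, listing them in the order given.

0, -3, 6, -2, -2, 1

F=5: d̂ = 0.9 + 0.9·5 = 5.4; e = 5.4 − 5.4 = 0
F=6: d̂ = 0.9 + 0.9·6 = 6.3; e = 3.3 − 6.3 = -3
F=7: d̂ = 0.9 + 0.9·7 = 7.2; e = 13.2 − 7.2 = 6
F=8: d̂ = 0.9 + 0.9·8 = 8.1; e = 6.1 − 8.1 = -2
F=9: d̂ = 0.9 + 0.9·9 = 9; e = 7 − 9 = -2
F=10: d̂ = 0.9 + 0.9·10 = 9.9; e = 10.9 − 9.9 = 1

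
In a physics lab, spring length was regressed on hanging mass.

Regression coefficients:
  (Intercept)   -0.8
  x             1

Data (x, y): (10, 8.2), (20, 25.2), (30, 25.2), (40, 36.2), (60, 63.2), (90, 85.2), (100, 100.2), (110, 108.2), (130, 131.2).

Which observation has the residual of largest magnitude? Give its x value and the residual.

x = 20, e = 6

x=10: ŷ = -0.8 + 10 = 9.2; e = 8.2 − 9.2 = -1
x=20: ŷ = -0.8 + 20 = 19.2; e = 25.2 − 19.2 = 6
x=30: ŷ = -0.8 + 30 = 29.2; e = 25.2 − 29.2 = -4
x=40: ŷ = -0.8 + 40 = 39.2; e = 36.2 − 39.2 = -3
x=60: ŷ = -0.8 + 60 = 59.2; e = 63.2 − 59.2 = 4
x=90: ŷ = -0.8 + 90 = 89.2; e = 85.2 − 89.2 = -4
x=100: ŷ = -0.8 + 100 = 99.2; e = 100.2 − 99.2 = 1
x=110: ŷ = -0.8 + 110 = 109.2; e = 108.2 − 109.2 = -1
x=130: ŷ = -0.8 + 130 = 129.2; e = 131.2 − 129.2 = 2
Largest |e| is 6 at x = 20, residual 6.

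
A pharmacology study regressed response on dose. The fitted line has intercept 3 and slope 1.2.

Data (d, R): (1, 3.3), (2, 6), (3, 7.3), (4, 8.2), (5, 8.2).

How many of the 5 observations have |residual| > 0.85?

1

d=1: ŷ = 3 + 1.2·1 = 4.2; e = 3.3 − 4.2 = -0.9
d=2: ŷ = 3 + 1.2·2 = 5.4; e = 6 − 5.4 = 0.6
d=3: ŷ = 3 + 1.2·3 = 6.6; e = 7.3 − 6.6 = 0.7
d=4: ŷ = 3 + 1.2·4 = 7.8; e = 8.2 − 7.8 = 0.4
d=5: ŷ = 3 + 1.2·5 = 9; e = 8.2 − 9 = -0.8
|e| > 0.85: d=1 (|e|=0.9) → 1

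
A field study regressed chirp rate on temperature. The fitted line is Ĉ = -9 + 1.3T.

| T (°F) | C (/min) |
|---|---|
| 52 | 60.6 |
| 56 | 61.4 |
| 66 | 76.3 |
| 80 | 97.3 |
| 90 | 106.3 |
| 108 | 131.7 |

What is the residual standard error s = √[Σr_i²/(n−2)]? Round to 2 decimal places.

T=52: Ĉ = -9 + 1.3·52 = 58.6; r = 60.6 − 58.6 = 2
T=56: Ĉ = -9 + 1.3·56 = 63.8; r = 61.4 − 63.8 = -2.4
T=66: Ĉ = -9 + 1.3·66 = 76.8; r = 76.3 − 76.8 = -0.5
T=80: Ĉ = -9 + 1.3·80 = 95; r = 97.3 − 95 = 2.3
T=90: Ĉ = -9 + 1.3·90 = 108; r = 106.3 − 108 = -1.7
T=108: Ĉ = -9 + 1.3·108 = 131.4; r = 131.7 − 131.4 = 0.3
SSE = 4 + 5.76 + 0.25 + 5.29 + 2.89 + 0.09 = 18.28
s = √(18.28/4) = √4.57 ≈ 2.14

s = 2.14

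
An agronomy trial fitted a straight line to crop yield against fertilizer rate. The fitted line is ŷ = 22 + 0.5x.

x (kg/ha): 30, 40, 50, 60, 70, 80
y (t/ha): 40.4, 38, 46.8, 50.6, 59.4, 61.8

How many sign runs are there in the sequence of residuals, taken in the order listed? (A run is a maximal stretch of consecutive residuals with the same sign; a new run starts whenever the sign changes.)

x=30: ŷ = 22 + 0.5·30 = 37; r = 40.4 − 37 = 3.4
x=40: ŷ = 22 + 0.5·40 = 42; r = 38 − 42 = -4
x=50: ŷ = 22 + 0.5·50 = 47; r = 46.8 − 47 = -0.2
x=60: ŷ = 22 + 0.5·60 = 52; r = 50.6 − 52 = -1.4
x=70: ŷ = 22 + 0.5·70 = 57; r = 59.4 − 57 = 2.4
x=80: ŷ = 22 + 0.5·80 = 62; r = 61.8 − 62 = -0.2
Signs: + − − − + −
Runs: +×1, −×3, +×1, −×1 → 4

4 runs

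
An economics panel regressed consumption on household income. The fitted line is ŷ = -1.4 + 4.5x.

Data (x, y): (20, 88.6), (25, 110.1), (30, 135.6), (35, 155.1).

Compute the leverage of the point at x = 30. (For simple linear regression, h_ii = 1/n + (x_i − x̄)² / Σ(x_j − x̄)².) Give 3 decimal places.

h = 0.300

x̄ = (20 + 25 + 30 + 35)/4 = 27.5
Σ(x − x̄)² = 56.25 + 6.25 + 6.25 + 56.25 = 125
h = 1/4 + (2.5)²/125 = 0.25 + 0.05 = 0.300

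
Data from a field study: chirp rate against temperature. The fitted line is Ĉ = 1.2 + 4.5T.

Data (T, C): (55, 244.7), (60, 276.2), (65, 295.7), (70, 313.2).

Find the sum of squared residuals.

SSE = 54

T=55: Ĉ = 1.2 + 4.5·55 = 248.7; e = 244.7 − 248.7 = -4
T=60: Ĉ = 1.2 + 4.5·60 = 271.2; e = 276.2 − 271.2 = 5
T=65: Ĉ = 1.2 + 4.5·65 = 293.7; e = 295.7 − 293.7 = 2
T=70: Ĉ = 1.2 + 4.5·70 = 316.2; e = 313.2 − 316.2 = -3
SSE = 16 + 25 + 4 + 9 = 54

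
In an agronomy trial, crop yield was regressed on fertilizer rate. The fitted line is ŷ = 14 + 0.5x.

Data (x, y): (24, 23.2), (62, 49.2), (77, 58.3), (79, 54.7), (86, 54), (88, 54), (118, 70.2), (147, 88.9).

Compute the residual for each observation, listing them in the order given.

x=24: ŷ = 14 + 0.5·24 = 26; e = 23.2 − 26 = -2.8
x=62: ŷ = 14 + 0.5·62 = 45; e = 49.2 − 45 = 4.2
x=77: ŷ = 14 + 0.5·77 = 52.5; e = 58.3 − 52.5 = 5.8
x=79: ŷ = 14 + 0.5·79 = 53.5; e = 54.7 − 53.5 = 1.2
x=86: ŷ = 14 + 0.5·86 = 57; e = 54 − 57 = -3
x=88: ŷ = 14 + 0.5·88 = 58; e = 54 − 58 = -4
x=118: ŷ = 14 + 0.5·118 = 73; e = 70.2 − 73 = -2.8
x=147: ŷ = 14 + 0.5·147 = 87.5; e = 88.9 − 87.5 = 1.4

-2.8, 4.2, 5.8, 1.2, -3, -4, -2.8, 1.4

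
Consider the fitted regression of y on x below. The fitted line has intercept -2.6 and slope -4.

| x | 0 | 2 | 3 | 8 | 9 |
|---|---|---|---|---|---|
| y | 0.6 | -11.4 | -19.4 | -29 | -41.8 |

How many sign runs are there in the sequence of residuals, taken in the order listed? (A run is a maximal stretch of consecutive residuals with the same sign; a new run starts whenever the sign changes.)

x=0: ŷ = -2.6 − 4·0 = -2.6; r = 0.6 − (-2.6) = 3.2
x=2: ŷ = -2.6 − 4·2 = -10.6; r = -11.4 − (-10.6) = -0.8
x=3: ŷ = -2.6 − 4·3 = -14.6; r = -19.4 − (-14.6) = -4.8
x=8: ŷ = -2.6 − 4·8 = -34.6; r = -29 − (-34.6) = 5.6
x=9: ŷ = -2.6 − 4·9 = -38.6; r = -41.8 − (-38.6) = -3.2
Signs: + − − + −
Runs: +×1, −×2, +×1, −×1 → 4

4 runs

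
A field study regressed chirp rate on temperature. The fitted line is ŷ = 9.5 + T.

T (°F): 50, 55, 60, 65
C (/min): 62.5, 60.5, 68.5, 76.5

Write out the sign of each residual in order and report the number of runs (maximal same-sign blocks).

T=50: ŷ = 9.5 + 50 = 59.5; r = 62.5 − 59.5 = 3
T=55: ŷ = 9.5 + 55 = 64.5; r = 60.5 − 64.5 = -4
T=60: ŷ = 9.5 + 60 = 69.5; r = 68.5 − 69.5 = -1
T=65: ŷ = 9.5 + 65 = 74.5; r = 76.5 − 74.5 = 2
Signs: + − − +
Runs: +×1, −×2, +×1 → 3

3 runs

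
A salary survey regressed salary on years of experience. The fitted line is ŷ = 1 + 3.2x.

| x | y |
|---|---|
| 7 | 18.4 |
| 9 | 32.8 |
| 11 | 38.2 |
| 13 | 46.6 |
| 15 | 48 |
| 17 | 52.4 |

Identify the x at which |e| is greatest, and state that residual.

x = 7, e = -5

x=7: ŷ = 1 + 3.2·7 = 23.4; e = 18.4 − 23.4 = -5
x=9: ŷ = 1 + 3.2·9 = 29.8; e = 32.8 − 29.8 = 3
x=11: ŷ = 1 + 3.2·11 = 36.2; e = 38.2 − 36.2 = 2
x=13: ŷ = 1 + 3.2·13 = 42.6; e = 46.6 − 42.6 = 4
x=15: ŷ = 1 + 3.2·15 = 49; e = 48 − 49 = -1
x=17: ŷ = 1 + 3.2·17 = 55.4; e = 52.4 − 55.4 = -3
Largest |e| is 5 at x = 7, residual -5.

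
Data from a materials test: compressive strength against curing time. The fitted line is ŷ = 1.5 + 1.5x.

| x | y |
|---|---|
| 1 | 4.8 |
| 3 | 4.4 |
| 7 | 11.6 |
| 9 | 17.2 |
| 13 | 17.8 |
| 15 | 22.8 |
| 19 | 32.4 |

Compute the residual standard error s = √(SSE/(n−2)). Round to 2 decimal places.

s = 2.38

x=1: ŷ = 1.5 + 1.5·1 = 3; r = 4.8 − 3 = 1.8
x=3: ŷ = 1.5 + 1.5·3 = 6; r = 4.4 − 6 = -1.6
x=7: ŷ = 1.5 + 1.5·7 = 12; r = 11.6 − 12 = -0.4
x=9: ŷ = 1.5 + 1.5·9 = 15; r = 17.2 − 15 = 2.2
x=13: ŷ = 1.5 + 1.5·13 = 21; r = 17.8 − 21 = -3.2
x=15: ŷ = 1.5 + 1.5·15 = 24; r = 22.8 − 24 = -1.2
x=19: ŷ = 1.5 + 1.5·19 = 30; r = 32.4 − 30 = 2.4
SSE = 3.24 + 2.56 + 0.16 + 4.84 + 10.24 + 1.44 + 5.76 = 28.24
s = √(28.24/5) = √5.648 ≈ 2.38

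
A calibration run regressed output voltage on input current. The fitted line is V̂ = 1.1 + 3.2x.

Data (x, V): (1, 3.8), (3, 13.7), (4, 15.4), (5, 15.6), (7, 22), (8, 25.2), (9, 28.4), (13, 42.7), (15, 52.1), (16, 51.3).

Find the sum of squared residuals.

SSE = 30.5

x=1: V̂ = 1.1 + 3.2·1 = 4.3; e = 3.8 − 4.3 = -0.5
x=3: V̂ = 1.1 + 3.2·3 = 10.7; e = 13.7 − 10.7 = 3
x=4: V̂ = 1.1 + 3.2·4 = 13.9; e = 15.4 − 13.9 = 1.5
x=5: V̂ = 1.1 + 3.2·5 = 17.1; e = 15.6 − 17.1 = -1.5
x=7: V̂ = 1.1 + 3.2·7 = 23.5; e = 22 − 23.5 = -1.5
x=8: V̂ = 1.1 + 3.2·8 = 26.7; e = 25.2 − 26.7 = -1.5
x=9: V̂ = 1.1 + 3.2·9 = 29.9; e = 28.4 − 29.9 = -1.5
x=13: V̂ = 1.1 + 3.2·13 = 42.7; e = 42.7 − 42.7 = 0
x=15: V̂ = 1.1 + 3.2·15 = 49.1; e = 52.1 − 49.1 = 3
x=16: V̂ = 1.1 + 3.2·16 = 52.3; e = 51.3 − 52.3 = -1
SSE = 0.25 + 9 + 2.25 + 2.25 + 2.25 + 2.25 + 2.25 + 0 + 9 + 1 = 30.5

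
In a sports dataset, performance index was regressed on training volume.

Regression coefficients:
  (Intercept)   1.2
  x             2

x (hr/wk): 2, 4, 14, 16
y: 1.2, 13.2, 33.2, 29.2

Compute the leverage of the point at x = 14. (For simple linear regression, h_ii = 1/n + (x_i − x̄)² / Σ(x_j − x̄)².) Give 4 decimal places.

x̄ = (2 + 4 + 14 + 16)/4 = 9
Σ(x − x̄)² = 49 + 25 + 25 + 49 = 148
h = 1/4 + (5)²/148 = 0.25 + 0.168919 = 0.4189

h = 0.4189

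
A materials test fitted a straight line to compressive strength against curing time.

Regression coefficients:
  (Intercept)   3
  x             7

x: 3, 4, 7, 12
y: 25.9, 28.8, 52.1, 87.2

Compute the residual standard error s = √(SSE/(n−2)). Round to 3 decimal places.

s = 2.062

x=3: ŷ = 3 + 7·3 = 24; e = 25.9 − 24 = 1.9
x=4: ŷ = 3 + 7·4 = 31; e = 28.8 − 31 = -2.2
x=7: ŷ = 3 + 7·7 = 52; e = 52.1 − 52 = 0.1
x=12: ŷ = 3 + 7·12 = 87; e = 87.2 − 87 = 0.2
SSE = 3.61 + 4.84 + 0.01 + 0.04 = 8.5
s = √(8.5/2) = √4.25 ≈ 2.062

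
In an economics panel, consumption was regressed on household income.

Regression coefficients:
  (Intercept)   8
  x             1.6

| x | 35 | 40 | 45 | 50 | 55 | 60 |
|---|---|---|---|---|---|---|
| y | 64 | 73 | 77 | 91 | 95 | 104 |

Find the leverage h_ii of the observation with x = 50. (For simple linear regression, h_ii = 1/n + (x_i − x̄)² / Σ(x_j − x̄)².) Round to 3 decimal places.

x̄ = (35 + 40 + 45 + 50 + 55 + 60)/6 = 47.5
Σ(x − x̄)² = 156.25 + 56.25 + 6.25 + 6.25 + 56.25 + 156.25 = 437.5
h = 1/6 + (2.5)²/437.5 = 0.166667 + 0.0142857 = 0.181

h = 0.181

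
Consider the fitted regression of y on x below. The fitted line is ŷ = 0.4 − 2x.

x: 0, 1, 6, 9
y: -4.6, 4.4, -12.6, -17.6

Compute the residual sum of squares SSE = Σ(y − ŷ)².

x=0: ŷ = 0.4 − 2·0 = 0.4; r = -4.6 − 0.4 = -5
x=1: ŷ = 0.4 − 2·1 = -1.6; r = 4.4 − (-1.6) = 6
x=6: ŷ = 0.4 − 2·6 = -11.6; r = -12.6 − (-11.6) = -1
x=9: ŷ = 0.4 − 2·9 = -17.6; r = -17.6 − (-17.6) = 0
SSE = 25 + 36 + 1 + 0 = 62

SSE = 62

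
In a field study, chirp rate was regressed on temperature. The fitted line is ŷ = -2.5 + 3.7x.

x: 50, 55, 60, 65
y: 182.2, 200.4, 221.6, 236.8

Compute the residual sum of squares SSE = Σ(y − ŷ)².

x=50: ŷ = -2.5 + 3.7·50 = 182.5; r = 182.2 − 182.5 = -0.3
x=55: ŷ = -2.5 + 3.7·55 = 201; r = 200.4 − 201 = -0.6
x=60: ŷ = -2.5 + 3.7·60 = 219.5; r = 221.6 − 219.5 = 2.1
x=65: ŷ = -2.5 + 3.7·65 = 238; r = 236.8 − 238 = -1.2
SSE = 0.09 + 0.36 + 4.41 + 1.44 = 6.3

SSE = 6.3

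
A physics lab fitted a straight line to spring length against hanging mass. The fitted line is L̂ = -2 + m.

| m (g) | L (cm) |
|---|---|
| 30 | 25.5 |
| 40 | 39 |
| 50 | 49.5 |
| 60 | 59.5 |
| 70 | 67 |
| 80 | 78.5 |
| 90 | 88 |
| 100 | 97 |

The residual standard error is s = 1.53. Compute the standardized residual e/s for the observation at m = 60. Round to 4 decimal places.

0.9804

L̂ = -2 + 60 = 58
e = 59.5 − 58 = 1.5
e/s = 1.5 / 1.53 = 0.9804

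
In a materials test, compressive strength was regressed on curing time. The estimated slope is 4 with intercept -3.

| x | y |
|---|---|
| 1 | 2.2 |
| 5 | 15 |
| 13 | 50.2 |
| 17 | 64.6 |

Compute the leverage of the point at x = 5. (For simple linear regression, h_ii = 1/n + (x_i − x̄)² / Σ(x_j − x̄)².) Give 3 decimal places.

h = 0.350

x̄ = (1 + 5 + 13 + 17)/4 = 9
Σ(x − x̄)² = 64 + 16 + 16 + 64 = 160
h = 1/4 + (-4)²/160 = 0.25 + 0.1 = 0.350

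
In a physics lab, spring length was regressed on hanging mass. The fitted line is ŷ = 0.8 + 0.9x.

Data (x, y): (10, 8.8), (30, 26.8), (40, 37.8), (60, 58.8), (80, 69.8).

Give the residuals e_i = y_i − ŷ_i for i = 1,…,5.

x=10: ŷ = 0.8 + 0.9·10 = 9.8; e = 8.8 − 9.8 = -1
x=30: ŷ = 0.8 + 0.9·30 = 27.8; e = 26.8 − 27.8 = -1
x=40: ŷ = 0.8 + 0.9·40 = 36.8; e = 37.8 − 36.8 = 1
x=60: ŷ = 0.8 + 0.9·60 = 54.8; e = 58.8 − 54.8 = 4
x=80: ŷ = 0.8 + 0.9·80 = 72.8; e = 69.8 − 72.8 = -3

-1, -1, 1, 4, -3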